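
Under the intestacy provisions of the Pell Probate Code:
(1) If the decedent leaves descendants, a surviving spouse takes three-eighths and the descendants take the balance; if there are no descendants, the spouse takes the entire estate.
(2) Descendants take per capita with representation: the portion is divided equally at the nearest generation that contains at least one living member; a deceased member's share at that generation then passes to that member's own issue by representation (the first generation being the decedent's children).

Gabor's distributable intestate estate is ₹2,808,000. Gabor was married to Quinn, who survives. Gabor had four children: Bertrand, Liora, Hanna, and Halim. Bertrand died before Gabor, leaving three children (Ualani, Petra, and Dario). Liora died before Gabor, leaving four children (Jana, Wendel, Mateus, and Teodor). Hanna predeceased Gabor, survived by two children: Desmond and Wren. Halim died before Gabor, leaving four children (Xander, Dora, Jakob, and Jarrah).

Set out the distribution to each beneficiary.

Quinn: ₹1,053,000; Ualani: ₹135,000; Petra: ₹135,000; Dario: ₹135,000; Jana: ₹135,000; Wendel: ₹135,000; Mateus: ₹135,000; Teodor: ₹135,000; Desmond: ₹135,000; Wren: ₹135,000; Xander: ₹135,000; Dora: ₹135,000; Jakob: ₹135,000; Jarrah: ₹135,000

Quinn takes three-eighths of ₹2,808,000 = ₹1,053,000. The remaining ₹1,755,000 passes to the descendants.
No child survives, so the initial division is made at the grandchildren's generation.
The descendants' portion (₹1,755,000) is divided into 13 shares of ₹135,000: Ualani, Petra, Dario, Jana, Wendel, Mateus, Teodor, Desmond, Wren, Xander, Dora, Jakob, and Jarrah each take ₹135,000.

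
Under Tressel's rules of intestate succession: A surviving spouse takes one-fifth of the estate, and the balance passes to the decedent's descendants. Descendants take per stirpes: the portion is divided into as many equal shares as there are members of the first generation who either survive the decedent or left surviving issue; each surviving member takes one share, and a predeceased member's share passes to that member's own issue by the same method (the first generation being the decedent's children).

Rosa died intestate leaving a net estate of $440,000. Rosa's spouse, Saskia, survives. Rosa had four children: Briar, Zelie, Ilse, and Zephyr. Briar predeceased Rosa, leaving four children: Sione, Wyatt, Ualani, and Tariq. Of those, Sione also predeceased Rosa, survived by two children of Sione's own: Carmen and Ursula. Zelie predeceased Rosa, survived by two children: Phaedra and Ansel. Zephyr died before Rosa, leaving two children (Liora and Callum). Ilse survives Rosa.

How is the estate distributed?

Saskia takes one-fifth of $440,000 = $88,000. The remaining $352,000 passes to the descendants.
The descendants' portion ($352,000) is divided into 4 shares of $88,000: Ilse takes $88,000; Briar's $88,000 share passes to Briar's issue; Zelie's $88,000 share passes to Zelie's issue; Zephyr's $88,000 share passes to Zephyr's issue.
Briar's share ($88,000) is divided into 4 shares of $22,000: Wyatt, Ualani, and Tariq each take $22,000; Sione's $22,000 share passes to Sione's issue.
Sione's share ($22,000) is divided into 2 shares of $11,000: Carmen and Ursula each take $11,000.
Zelie's share ($88,000) is divided into 2 shares of $44,000: Phaedra and Ansel each take $44,000.
Zephyr's share ($88,000) is divided into 2 shares of $44,000: Liora and Callum each take $44,000.

Saskia: $88,000; Carmen: $11,000; Ursula: $11,000; Wyatt: $22,000; Ualani: $22,000; Tariq: $22,000; Phaedra: $44,000; Ansel: $44,000; Ilse: $88,000; Liora: $44,000; Callum: $44,000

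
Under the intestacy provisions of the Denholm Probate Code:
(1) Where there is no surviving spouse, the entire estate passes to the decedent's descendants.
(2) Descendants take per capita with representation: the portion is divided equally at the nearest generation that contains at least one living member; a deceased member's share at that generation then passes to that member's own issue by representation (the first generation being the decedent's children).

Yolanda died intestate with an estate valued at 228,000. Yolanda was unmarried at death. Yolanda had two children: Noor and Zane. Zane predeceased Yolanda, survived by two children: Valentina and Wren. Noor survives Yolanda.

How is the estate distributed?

The entire 228,000 passes to the descendants.
That amount (228,000) is divided into 2 shares of 114,000: Noor takes 114,000; Zane's 114,000 share passes to Zane's issue.
Zane's share (114,000) is divided into 2 shares of 57,000: Valentina and Wren each take 57,000.

Noor: 114,000; Valentina: 57,000; Wren: 57,000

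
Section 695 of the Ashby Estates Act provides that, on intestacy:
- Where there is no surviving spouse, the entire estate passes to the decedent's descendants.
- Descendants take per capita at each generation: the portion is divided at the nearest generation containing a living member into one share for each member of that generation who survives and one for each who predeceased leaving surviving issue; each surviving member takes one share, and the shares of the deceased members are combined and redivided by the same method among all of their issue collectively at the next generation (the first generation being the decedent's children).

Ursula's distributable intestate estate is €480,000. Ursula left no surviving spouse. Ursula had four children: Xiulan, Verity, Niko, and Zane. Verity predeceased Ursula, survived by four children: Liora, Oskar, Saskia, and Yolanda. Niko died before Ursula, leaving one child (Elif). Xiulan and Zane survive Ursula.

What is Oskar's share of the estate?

The entire €480,000 passes to the descendants.
That amount (€480,000) is divided at the children's generation into 4 shares of €120,000. Xiulan and Zane each take €120,000. The 2 shares of the deceased (Verity and Niko) are combined into a pool of €240,000.
That pool (€240,000) is divided at the grandchildren's generation equally among Liora, Oskar, Saskia, Yolanda, and Elif: €48,000 each.

Oskar receives €48,000.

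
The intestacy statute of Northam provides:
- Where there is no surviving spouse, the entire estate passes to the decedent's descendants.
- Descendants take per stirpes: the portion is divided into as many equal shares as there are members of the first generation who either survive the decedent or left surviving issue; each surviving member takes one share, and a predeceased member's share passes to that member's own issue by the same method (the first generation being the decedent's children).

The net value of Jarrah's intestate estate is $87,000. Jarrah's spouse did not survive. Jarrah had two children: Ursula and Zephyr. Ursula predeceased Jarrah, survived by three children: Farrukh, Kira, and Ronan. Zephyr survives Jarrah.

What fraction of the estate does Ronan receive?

Ronan receives 1/6 of the estate.

The entire $87,000 passes to the descendants.
That amount ($87,000) is divided into 2 shares of $43,500: Zephyr takes $43,500; Ursula's $43,500 share passes to Ursula's issue.
Ursula's share ($43,500) is divided into 3 shares of $14,500: Farrukh, Kira, and Ronan each take $14,500.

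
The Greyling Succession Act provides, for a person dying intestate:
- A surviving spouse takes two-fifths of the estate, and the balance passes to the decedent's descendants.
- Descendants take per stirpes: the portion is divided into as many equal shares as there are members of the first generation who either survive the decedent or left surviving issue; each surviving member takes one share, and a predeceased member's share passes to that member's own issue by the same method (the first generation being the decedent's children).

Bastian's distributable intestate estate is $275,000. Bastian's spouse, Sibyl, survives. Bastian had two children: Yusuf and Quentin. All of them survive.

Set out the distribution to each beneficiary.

Sibyl takes two-fifths of $275,000 = $110,000. The remaining $165,000 passes to the descendants.
The descendants' portion ($165,000) is divided into 2 shares of $82,500: Yusuf and Quentin each take $82,500.

Sibyl: $110,000; Yusuf: $82,500; Quentin: $82,500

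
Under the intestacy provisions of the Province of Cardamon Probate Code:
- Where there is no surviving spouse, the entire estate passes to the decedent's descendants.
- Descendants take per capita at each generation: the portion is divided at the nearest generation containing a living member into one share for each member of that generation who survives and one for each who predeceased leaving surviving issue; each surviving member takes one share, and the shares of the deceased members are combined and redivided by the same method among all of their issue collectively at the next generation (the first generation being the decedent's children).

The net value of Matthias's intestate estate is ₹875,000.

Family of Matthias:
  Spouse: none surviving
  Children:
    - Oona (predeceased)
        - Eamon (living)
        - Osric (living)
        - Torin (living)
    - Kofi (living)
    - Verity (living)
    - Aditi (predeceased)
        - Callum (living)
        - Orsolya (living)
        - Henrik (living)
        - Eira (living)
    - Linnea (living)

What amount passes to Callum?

Callum receives ₹50,000.

The entire ₹875,000 passes to the descendants.
That amount (₹875,000) is divided at the children's generation into 5 shares of ₹175,000. Kofi, Verity, and Linnea each take ₹175,000. The 2 shares of the deceased (Oona and Aditi) are combined into a pool of ₹350,000.
That pool (₹350,000) is divided at the grandchildren's generation equally among Eamon, Osric, Torin, Callum, Orsolya, Henrik, and Eira: ₹50,000 each.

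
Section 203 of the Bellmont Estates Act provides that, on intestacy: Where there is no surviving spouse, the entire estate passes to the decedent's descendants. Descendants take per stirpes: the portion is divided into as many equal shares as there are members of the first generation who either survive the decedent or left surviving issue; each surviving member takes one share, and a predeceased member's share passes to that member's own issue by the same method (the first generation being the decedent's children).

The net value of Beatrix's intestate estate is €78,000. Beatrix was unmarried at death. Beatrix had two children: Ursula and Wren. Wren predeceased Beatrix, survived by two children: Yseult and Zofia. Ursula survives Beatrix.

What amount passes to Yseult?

The entire €78,000 passes to the descendants.
That amount (€78,000) is divided into 2 shares of €39,000: Ursula takes €39,000; Wren's €39,000 share passes to Wren's issue.
Wren's share (€39,000) is divided into 2 shares of €19,500: Yseult and Zofia each take €19,500.

Yseult receives €19,500.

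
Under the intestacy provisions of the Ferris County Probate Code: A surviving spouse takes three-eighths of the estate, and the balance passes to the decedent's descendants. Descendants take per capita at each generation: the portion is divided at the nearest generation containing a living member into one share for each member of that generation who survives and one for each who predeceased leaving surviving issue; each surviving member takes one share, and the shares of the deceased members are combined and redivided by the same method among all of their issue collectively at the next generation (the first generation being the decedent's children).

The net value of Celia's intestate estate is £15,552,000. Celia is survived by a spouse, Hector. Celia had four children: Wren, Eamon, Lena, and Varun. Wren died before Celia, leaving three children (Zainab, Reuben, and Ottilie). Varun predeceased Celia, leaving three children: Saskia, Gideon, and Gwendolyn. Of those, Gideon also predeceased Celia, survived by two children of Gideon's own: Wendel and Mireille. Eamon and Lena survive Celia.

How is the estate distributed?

Hector: £5,832,000; Zainab: £810,000; Reuben: £810,000; Ottilie: £810,000; Eamon: £2,430,000; Lena: £2,430,000; Saskia: £810,000; Wendel: £405,000; Mireille: £405,000; Gwendolyn: £810,000

Hector takes three-eighths of £15,552,000 = £5,832,000. The remaining £9,720,000 passes to the descendants.
The descendants' portion (£9,720,000) is divided at the children's generation into 4 shares of £2,430,000. Eamon and Lena each take £2,430,000. The 2 shares of the deceased (Wren and Varun) are combined into a pool of £4,860,000.
That pool (£4,860,000) is divided at the grandchildren's generation into 6 shares of £810,000. Zainab, Reuben, Ottilie, Saskia, and Gwendolyn each take £810,000. The remaining share for the deceased Gideon (£810,000) is carried to the next generation.
That pool (£810,000) is divided at the great-grandchildren's generation equally among Wendel and Mireille: £405,000 each.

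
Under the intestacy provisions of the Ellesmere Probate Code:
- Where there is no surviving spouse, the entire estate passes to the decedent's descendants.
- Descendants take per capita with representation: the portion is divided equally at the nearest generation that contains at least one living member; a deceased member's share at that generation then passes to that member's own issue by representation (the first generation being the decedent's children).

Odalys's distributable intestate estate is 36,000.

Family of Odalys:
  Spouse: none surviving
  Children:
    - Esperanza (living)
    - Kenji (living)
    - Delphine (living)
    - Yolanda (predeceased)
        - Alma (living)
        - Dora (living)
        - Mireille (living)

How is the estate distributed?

Esperanza: 9,000; Kenji: 9,000; Delphine: 9,000; Alma: 3,000; Dora: 3,000; Mireille: 3,000

The entire 36,000 passes to the descendants.
That amount (36,000) is divided into 4 shares of 9,000: Esperanza, Kenji, and Delphine each take 9,000; Yolanda's 9,000 share passes to Yolanda's issue.
Yolanda's share (9,000) is divided into 3 shares of 3,000: Alma, Dora, and Mireille each take 3,000.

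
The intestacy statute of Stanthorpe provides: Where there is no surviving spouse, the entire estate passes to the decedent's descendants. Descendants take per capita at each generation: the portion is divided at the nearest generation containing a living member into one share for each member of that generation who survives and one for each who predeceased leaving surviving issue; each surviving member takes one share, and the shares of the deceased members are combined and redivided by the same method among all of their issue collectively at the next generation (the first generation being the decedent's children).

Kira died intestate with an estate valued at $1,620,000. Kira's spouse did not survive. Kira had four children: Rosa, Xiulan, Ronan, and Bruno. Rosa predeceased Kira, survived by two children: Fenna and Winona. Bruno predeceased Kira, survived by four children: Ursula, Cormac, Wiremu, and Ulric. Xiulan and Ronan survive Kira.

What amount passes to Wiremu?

The entire $1,620,000 passes to the descendants.
That amount ($1,620,000) is divided at the children's generation into 4 shares of $405,000. Xiulan and Ronan each take $405,000. The 2 shares of the deceased (Rosa and Bruno) are combined into a pool of $810,000.
That pool ($810,000) is divided at the grandchildren's generation equally among Fenna, Winona, Ursula, Cormac, Wiremu, and Ulric: $135,000 each.

Wiremu receives $135,000.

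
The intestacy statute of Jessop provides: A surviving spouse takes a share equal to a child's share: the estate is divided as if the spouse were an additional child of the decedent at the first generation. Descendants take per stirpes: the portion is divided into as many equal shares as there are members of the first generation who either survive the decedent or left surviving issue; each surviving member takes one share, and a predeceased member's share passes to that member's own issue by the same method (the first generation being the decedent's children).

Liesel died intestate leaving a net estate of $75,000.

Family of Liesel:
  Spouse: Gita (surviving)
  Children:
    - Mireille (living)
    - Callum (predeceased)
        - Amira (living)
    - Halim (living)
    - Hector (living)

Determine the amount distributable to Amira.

Amira receives $15,000.

The spouse counts as an additional share at the children's level, so there are 5 primary shares of $15,000. Gita takes one such share ($15,000).
The children's combined portion ($60,000) is divided into 4 shares of $15,000: Mireille, Halim, and Hector each take $15,000; Callum's $15,000 share passes to Callum's issue.
Callum's share ($15,000) passes entirely to Amira.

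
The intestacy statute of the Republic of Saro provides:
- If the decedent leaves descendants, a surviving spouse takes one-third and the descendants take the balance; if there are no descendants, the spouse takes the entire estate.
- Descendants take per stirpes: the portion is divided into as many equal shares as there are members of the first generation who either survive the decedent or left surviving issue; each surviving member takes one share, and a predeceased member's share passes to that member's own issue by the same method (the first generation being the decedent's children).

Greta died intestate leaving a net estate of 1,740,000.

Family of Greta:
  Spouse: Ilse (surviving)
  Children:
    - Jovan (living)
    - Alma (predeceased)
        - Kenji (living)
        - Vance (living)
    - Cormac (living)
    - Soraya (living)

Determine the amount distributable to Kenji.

Ilse takes one-third of 1,740,000 = 580,000. The remaining 1,160,000 passes to the descendants.
The descendants' portion (1,160,000) is divided into 4 shares of 290,000: Jovan, Cormac, and Soraya each take 290,000; Alma's 290,000 share passes to Alma's issue.
Alma's share (290,000) is divided into 2 shares of 145,000: Kenji and Vance each take 145,000.

Kenji receives 145,000.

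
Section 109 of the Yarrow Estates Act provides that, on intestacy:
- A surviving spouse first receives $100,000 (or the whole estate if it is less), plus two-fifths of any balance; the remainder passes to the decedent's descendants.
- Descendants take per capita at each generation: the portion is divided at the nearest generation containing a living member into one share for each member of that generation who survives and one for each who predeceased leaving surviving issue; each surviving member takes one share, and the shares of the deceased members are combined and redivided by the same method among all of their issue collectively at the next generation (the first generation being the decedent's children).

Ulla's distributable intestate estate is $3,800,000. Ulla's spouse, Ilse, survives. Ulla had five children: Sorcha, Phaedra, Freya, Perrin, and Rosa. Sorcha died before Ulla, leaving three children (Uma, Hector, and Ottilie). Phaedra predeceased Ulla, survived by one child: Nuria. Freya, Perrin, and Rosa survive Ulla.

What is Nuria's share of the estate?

Ilse first takes $100,000, leaving a balance of $3,700,000. Ilse then takes two-fifths of the balance ($1,480,000), for a total of $1,580,000. The remaining $2,220,000 passes to the descendants.
The descendants' portion ($2,220,000) is divided at the children's generation into 5 shares of $444,000. Freya, Perrin, and Rosa each take $444,000. The 2 shares of the deceased (Sorcha and Phaedra) are combined into a pool of $888,000.
That pool ($888,000) is divided at the grandchildren's generation equally among Uma, Hector, Ottilie, and Nuria: $222,000 each.

Nuria receives $222,000.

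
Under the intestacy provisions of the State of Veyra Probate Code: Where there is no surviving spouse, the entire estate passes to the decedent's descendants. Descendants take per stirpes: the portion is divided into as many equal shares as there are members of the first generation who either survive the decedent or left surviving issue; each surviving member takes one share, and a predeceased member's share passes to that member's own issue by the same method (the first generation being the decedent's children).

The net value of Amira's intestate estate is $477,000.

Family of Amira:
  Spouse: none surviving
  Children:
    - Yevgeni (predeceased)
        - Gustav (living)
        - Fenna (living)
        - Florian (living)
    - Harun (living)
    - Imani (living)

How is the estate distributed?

The entire $477,000 passes to the descendants.
That amount ($477,000) is divided into 3 shares of $159,000: Harun and Imani each take $159,000; Yevgeni's $159,000 share passes to Yevgeni's issue.
Yevgeni's share ($159,000) is divided into 3 shares of $53,000: Gustav, Fenna, and Florian each take $53,000.

Gustav: $53,000; Fenna: $53,000; Florian: $53,000; Harun: $159,000; Imani: $159,000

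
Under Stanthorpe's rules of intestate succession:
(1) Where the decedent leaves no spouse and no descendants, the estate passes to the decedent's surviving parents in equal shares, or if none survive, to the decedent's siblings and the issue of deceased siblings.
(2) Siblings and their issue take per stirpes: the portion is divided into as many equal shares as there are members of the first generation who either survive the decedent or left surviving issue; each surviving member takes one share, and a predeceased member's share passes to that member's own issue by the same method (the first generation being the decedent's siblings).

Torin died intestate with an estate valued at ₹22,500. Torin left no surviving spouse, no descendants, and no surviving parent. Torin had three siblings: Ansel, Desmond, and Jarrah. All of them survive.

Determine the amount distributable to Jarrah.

The entire ₹22,500 passes to the siblings and their issue.
That amount (₹22,500) is divided into 3 shares of ₹7,500: Ansel, Desmond, and Jarrah each take ₹7,500.

Jarrah receives ₹7,500.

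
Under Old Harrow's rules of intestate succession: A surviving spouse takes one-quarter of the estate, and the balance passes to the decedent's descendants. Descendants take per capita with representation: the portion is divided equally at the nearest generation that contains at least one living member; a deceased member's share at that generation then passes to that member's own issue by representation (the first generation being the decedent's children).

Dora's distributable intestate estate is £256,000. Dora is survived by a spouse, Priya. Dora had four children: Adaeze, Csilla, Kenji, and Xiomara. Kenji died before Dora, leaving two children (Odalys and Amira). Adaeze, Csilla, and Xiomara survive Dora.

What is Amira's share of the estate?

Amira receives £24,000.

Priya takes one-quarter of £256,000 = £64,000. The remaining £192,000 passes to the descendants.
The descendants' portion (£192,000) is divided into 4 shares of £48,000: Adaeze, Csilla, and Xiomara each take £48,000; Kenji's £48,000 share passes to Kenji's issue.
Kenji's share (£48,000) is divided into 2 shares of £24,000: Odalys and Amira each take £24,000.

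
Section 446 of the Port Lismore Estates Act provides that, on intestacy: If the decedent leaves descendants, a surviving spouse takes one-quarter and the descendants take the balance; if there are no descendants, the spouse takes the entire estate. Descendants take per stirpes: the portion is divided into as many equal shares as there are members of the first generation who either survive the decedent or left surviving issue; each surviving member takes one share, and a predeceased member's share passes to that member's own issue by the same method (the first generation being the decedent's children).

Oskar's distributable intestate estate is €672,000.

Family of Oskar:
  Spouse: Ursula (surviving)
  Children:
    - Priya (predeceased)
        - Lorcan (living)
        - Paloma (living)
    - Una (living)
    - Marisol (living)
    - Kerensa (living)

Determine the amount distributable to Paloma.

Ursula takes one-quarter of €672,000 = €168,000. The remaining €504,000 passes to the descendants.
The descendants' portion (€504,000) is divided into 4 shares of €126,000: Una, Marisol, and Kerensa each take €126,000; Priya's €126,000 share passes to Priya's issue.
Priya's share (€126,000) is divided into 2 shares of €63,000: Lorcan and Paloma each take €63,000.

Paloma receives €63,000.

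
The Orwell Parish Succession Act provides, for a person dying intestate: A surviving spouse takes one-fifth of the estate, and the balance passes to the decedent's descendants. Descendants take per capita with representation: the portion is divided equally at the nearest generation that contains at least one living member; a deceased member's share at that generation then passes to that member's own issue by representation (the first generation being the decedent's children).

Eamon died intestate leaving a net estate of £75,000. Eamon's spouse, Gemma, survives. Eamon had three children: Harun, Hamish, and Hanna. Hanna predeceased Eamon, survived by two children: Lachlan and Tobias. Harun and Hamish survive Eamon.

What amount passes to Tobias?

Tobias receives £10,000.

Gemma takes one-fifth of £75,000 = £15,000. The remaining £60,000 passes to the descendants.
The descendants' portion (£60,000) is divided into 3 shares of £20,000: Harun and Hamish each take £20,000; Hanna's £20,000 share passes to Hanna's issue.
Hanna's share (£20,000) is divided into 2 shares of £10,000: Lachlan and Tobias each take £10,000.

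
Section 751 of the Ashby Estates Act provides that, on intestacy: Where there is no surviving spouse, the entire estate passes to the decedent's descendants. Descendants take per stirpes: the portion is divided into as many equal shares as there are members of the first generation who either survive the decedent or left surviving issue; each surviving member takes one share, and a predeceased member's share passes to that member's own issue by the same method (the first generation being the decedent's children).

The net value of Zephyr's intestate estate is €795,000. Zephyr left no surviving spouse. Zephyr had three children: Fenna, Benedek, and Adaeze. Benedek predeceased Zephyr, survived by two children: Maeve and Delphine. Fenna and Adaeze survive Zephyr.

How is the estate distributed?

Fenna: €265,000; Maeve: €132,500; Delphine: €132,500; Adaeze: €265,000

The entire €795,000 passes to the descendants.
That amount (€795,000) is divided into 3 shares of €265,000: Fenna and Adaeze each take €265,000; Benedek's €265,000 share passes to Benedek's issue.
Benedek's share (€265,000) is divided into 2 shares of €132,500: Maeve and Delphine each take €132,500.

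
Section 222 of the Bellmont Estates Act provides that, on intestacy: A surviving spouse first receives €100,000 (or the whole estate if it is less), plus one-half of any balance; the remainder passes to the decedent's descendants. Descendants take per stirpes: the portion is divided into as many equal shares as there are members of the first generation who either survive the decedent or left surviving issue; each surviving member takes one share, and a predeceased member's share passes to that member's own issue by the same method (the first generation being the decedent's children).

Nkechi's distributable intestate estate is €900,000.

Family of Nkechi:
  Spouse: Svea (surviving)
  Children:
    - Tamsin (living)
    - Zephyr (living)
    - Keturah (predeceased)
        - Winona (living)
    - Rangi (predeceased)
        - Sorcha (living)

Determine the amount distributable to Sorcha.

Svea first takes €100,000, leaving a balance of €800,000. Svea then takes one-half of the balance (€400,000), for a total of €500,000. The remaining €400,000 passes to the descendants.
The descendants' portion (€400,000) is divided into 4 shares of €100,000: Tamsin and Zephyr each take €100,000; Keturah's €100,000 share passes to Keturah's issue; Rangi's €100,000 share passes to Rangi's issue.
Keturah's share (€100,000) passes entirely to Winona.
Rangi's share (€100,000) passes entirely to Sorcha.

Sorcha receives €100,000.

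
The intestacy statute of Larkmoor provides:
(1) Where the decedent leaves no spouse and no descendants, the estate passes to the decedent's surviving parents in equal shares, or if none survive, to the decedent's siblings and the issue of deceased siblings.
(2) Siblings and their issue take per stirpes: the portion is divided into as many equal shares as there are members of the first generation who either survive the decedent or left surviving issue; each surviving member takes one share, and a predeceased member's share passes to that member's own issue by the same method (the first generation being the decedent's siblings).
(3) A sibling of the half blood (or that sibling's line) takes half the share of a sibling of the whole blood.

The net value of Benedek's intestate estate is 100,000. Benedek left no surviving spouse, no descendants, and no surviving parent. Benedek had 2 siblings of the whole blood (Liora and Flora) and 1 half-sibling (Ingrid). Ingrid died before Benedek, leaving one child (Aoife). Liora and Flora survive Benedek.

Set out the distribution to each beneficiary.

The entire 100,000 passes to the siblings and their issue.
Counting each half-blood sibling's line as half a unit, there are 5/2 units in 100,000, so one unit is 40,000. Whole-blood lines (Liora and Flora) take 40,000 each; half-blood lines (Ingrid) take 20,000 each.
Ingrid's share (20,000) passes entirely to Aoife.

Liora: 40,000; Aoife: 20,000; Flora: 40,000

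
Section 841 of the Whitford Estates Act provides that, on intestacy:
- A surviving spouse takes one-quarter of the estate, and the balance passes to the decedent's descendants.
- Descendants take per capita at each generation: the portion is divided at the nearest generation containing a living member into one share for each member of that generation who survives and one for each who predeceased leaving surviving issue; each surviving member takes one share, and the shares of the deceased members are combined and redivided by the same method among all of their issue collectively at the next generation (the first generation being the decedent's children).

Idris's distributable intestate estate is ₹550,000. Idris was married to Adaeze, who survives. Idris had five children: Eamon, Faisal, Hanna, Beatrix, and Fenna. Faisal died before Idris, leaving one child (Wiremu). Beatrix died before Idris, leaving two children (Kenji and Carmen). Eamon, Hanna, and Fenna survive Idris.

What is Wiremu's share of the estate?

Wiremu receives ₹55,000.

Adaeze takes one-quarter of ₹550,000 = ₹137,500. The remaining ₹412,500 passes to the descendants.
The descendants' portion (₹412,500) is divided at the children's generation into 5 shares of ₹82,500. Eamon, Hanna, and Fenna each take ₹82,500. The 2 shares of the deceased (Faisal and Beatrix) are combined into a pool of ₹165,000.
That pool (₹165,000) is divided at the grandchildren's generation equally among Wiremu, Kenji, and Carmen: ₹55,000 each.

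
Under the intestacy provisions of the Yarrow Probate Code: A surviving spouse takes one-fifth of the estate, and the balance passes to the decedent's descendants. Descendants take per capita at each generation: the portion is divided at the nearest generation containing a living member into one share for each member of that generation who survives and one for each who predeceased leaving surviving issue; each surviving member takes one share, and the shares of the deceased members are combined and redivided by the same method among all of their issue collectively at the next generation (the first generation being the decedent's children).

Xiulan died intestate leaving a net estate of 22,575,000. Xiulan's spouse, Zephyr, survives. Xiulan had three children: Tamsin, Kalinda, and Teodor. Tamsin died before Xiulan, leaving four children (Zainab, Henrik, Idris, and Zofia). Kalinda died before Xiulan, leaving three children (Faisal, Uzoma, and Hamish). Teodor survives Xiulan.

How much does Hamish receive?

Zephyr takes one-fifth of 22,575,000 = 4,515,000. The remaining 18,060,000 passes to the descendants.
The descendants' portion (18,060,000) is divided at the children's generation into 3 shares of 6,020,000. Teodor takes 6,020,000. The 2 shares of the deceased (Tamsin and Kalinda) are combined into a pool of 12,040,000.
That pool (12,040,000) is divided at the grandchildren's generation equally among Zainab, Henrik, Idris, Zofia, Faisal, Uzoma, and Hamish: 1,720,000 each.

Hamish receives 1,720,000.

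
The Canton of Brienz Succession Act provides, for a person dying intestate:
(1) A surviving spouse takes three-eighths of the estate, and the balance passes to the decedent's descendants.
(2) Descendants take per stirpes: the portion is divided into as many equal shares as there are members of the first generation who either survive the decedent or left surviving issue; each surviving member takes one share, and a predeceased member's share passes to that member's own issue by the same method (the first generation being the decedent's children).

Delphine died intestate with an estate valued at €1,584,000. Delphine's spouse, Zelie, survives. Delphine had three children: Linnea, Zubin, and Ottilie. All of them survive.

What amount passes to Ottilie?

Zelie takes three-eighths of €1,584,000 = €594,000. The remaining €990,000 passes to the descendants.
The descendants' portion (€990,000) is divided into 3 shares of €330,000: Linnea, Zubin, and Ottilie each take €330,000.

Ottilie receives €330,000.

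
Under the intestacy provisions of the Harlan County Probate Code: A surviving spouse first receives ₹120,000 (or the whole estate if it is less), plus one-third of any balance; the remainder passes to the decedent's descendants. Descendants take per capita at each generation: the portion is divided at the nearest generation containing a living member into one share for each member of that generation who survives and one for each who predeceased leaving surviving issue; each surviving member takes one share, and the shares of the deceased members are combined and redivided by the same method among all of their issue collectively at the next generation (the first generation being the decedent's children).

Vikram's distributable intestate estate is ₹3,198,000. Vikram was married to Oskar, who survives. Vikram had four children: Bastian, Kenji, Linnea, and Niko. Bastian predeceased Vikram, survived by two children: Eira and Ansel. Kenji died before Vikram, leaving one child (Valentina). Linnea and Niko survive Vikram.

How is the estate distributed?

Oskar first takes ₹120,000, leaving a balance of ₹3,078,000. Oskar then takes one-third of the balance (₹1,026,000), for a total of ₹1,146,000. The remaining ₹2,052,000 passes to the descendants.
The descendants' portion (₹2,052,000) is divided at the children's generation into 4 shares of ₹513,000. Linnea and Niko each take ₹513,000. The 2 shares of the deceased (Bastian and Kenji) are combined into a pool of ₹1,026,000.
That pool (₹1,026,000) is divided at the grandchildren's generation equally among Eira, Ansel, and Valentina: ₹342,000 each.

Oskar: ₹1,146,000; Eira: ₹342,000; Ansel: ₹342,000; Valentina: ₹342,000; Linnea: ₹513,000; Niko: ₹513,000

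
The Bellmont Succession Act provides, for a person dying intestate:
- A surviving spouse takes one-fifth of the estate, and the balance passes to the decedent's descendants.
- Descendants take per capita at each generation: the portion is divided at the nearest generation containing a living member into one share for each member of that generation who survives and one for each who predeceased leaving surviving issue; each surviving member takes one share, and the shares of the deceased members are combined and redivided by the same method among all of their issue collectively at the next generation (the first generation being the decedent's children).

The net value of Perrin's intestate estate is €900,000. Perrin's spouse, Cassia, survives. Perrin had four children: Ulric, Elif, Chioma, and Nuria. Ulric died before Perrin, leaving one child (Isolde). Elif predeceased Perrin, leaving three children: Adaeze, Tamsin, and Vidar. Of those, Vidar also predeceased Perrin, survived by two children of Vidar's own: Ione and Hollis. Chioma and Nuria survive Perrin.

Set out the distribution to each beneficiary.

Cassia takes one-fifth of €900,000 = €180,000. The remaining €720,000 passes to the descendants.
The descendants' portion (€720,000) is divided at the children's generation into 4 shares of €180,000. Chioma and Nuria each take €180,000. The 2 shares of the deceased (Ulric and Elif) are combined into a pool of €360,000.
That pool (€360,000) is divided at the grandchildren's generation into 4 shares of €90,000. Isolde, Adaeze, and Tamsin each take €90,000. The remaining share for the deceased Vidar (€90,000) is carried to the next generation.
That pool (€90,000) is divided at the great-grandchildren's generation equally among Ione and Hollis: €45,000 each.

Cassia: €180,000; Isolde: €90,000; Adaeze: €90,000; Tamsin: €90,000; Ione: €45,000; Hollis: €45,000; Chioma: €180,000; Nuria: €180,000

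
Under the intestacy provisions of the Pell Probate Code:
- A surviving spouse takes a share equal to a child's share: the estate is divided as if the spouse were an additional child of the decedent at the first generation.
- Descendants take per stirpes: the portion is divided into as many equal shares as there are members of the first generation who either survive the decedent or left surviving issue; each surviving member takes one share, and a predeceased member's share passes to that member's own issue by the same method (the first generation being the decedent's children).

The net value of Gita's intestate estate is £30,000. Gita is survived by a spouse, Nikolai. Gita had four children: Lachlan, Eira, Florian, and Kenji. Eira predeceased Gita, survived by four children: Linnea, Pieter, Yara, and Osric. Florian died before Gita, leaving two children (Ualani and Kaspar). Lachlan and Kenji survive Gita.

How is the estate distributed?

The spouse counts as an additional share at the children's level, so there are 5 primary shares of £6,000. Nikolai takes one such share (£6,000).
The children's combined portion (£24,000) is divided into 4 shares of £6,000: Lachlan and Kenji each take £6,000; Eira's £6,000 share passes to Eira's issue; Florian's £6,000 share passes to Florian's issue.
Eira's share (£6,000) is divided into 4 shares of £1,500: Linnea, Pieter, Yara, and Osric each take £1,500.
Florian's share (£6,000) is divided into 2 shares of £3,000: Ualani and Kaspar each take £3,000.

Nikolai: £6,000; Lachlan: £6,000; Linnea: £1,500; Pieter: £1,500; Yara: £1,500; Osric: £1,500; Ualani: £3,000; Kaspar: £3,000; Kenji: £6,000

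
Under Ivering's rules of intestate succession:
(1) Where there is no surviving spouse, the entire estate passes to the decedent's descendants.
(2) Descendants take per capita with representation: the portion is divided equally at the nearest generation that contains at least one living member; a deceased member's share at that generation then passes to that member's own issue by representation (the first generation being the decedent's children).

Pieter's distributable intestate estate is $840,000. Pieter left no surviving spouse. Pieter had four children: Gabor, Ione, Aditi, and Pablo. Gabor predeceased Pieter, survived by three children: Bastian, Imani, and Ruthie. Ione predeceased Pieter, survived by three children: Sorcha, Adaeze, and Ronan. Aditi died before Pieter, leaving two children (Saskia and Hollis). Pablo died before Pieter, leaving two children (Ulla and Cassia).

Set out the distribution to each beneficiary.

The entire $840,000 passes to the descendants.
No child survives, so the initial division is made at the grandchildren's generation.
That amount ($840,000) is divided into 10 shares of $84,000: Bastian, Imani, Ruthie, Sorcha, Adaeze, Ronan, Saskia, Hollis, Ulla, and Cassia each take $84,000.

Bastian: $84,000; Imani: $84,000; Ruthie: $84,000; Sorcha: $84,000; Adaeze: $84,000; Ronan: $84,000; Saskia: $84,000; Hollis: $84,000; Ulla: $84,000; Cassia: $84,000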